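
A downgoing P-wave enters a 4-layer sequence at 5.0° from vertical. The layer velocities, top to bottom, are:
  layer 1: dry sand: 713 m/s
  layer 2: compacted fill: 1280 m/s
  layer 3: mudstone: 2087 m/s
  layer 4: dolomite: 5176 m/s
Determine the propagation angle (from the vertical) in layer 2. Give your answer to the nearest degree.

9°

Ray parameter p = sin 5.0° / 713 = 1.2224e-04 s/m.
sin θ_2 = p·V_2 = 1.2224e-04 × 1280 = 0.1565.
θ_2 = arcsin 0.1565 = 9.00°.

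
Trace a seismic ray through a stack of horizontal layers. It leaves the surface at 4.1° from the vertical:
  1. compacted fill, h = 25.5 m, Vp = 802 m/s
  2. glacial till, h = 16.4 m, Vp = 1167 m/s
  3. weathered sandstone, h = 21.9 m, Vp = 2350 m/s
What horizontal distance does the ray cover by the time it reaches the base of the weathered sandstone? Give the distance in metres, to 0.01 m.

Ray parameter p = sin 4.1° / 802 m/s = 8.9149e-05 s/m.
Layer 1: θ = 4.10°; offset = 25.5·tan 4.10° = 1.8279 m.
Layer 2: sin θ = p·1167 = 0.1040 → θ = 5.97°; offset = 16.4·tan 5.97° = 1.7155 m.
Layer 3: sin θ = p·2350 = 0.2095 → θ = 12.09°; offset = 21.9·tan 12.09° = 4.6922 m.
Total horizontal offset = 8.2356 m.

8.24 m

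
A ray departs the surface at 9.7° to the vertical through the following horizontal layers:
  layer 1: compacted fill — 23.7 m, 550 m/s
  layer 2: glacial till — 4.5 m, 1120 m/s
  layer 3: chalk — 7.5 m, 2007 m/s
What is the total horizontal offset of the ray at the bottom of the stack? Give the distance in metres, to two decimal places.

p = sin θ₁/V₁ = sin 9.7°/550 = 3.0634e-04 s/m is conserved through the stack.
Layer 1: θ = 9.70°; offset = 23.7·tan 9.70° = 4.0511 m.
Layer 2: sin θ = p·1120 = 0.3431 → θ = 20.07°; offset = 4.5·tan 20.07° = 1.6438 m.
Layer 3: sin θ = p·2007 = 0.6148 → θ = 37.94°; offset = 7.5·tan 37.94° = 5.8470 m.
Σ offsets = 11.5418 m.

11.54 m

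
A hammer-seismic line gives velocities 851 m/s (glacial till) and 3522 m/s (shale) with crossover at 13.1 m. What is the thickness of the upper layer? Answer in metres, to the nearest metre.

5 m

h = (x_cross/2)·√((V₂−V₁)/(V₂+V₁)).
(V₂−V₁)/(V₂+V₁) = (3522−851)/(3522+851) = 0.6108; √ = 0.7815.
h = (13.1/2)·0.7815 = 5.12 m.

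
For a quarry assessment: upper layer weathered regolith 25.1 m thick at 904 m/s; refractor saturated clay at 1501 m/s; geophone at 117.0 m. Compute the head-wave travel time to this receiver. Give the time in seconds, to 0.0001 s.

θ_c = arcsin(V₁/V₂) = arcsin(904/1501) = 37.03°, cos θ_c = 0.7983.
Intercept time tᵢ = 2h cos θ_c / V₁ = 2·25.1·0.7983/904 = 0.04433 s.
t = x/V₂ + tᵢ = 117.0/1501 + 0.04433 = 0.12228 s.

0.1223 s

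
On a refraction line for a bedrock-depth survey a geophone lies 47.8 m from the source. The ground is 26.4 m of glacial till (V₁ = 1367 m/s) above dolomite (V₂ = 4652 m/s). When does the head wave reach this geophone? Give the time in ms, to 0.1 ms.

47.2 ms

t = x/V₂ + 2h·√(V₂²−V₁²)/(V₁V₂).
√(V₂²−V₁²) = √(4652²−1367²) = 4446.6 m/s; delay term = 2·26.4·4446.6/(1367·4652) = 0.03692 s.
t = 47.8/4652 + 0.03692 = 0.04719 s.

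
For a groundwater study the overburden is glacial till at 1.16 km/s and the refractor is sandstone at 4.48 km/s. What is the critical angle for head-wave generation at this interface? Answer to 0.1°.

Critical incidence: sin θ_c = V₁/V₂ = 1.16/4.48 = 0.2589.
θ_c = arcsin 0.2589 = 15.01°.

15.0°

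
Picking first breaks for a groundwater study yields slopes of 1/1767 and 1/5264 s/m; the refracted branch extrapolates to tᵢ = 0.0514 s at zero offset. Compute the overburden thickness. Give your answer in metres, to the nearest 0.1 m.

48.2 m

θ_c = arcsin(1767/5264) = 19.61°; cos θ_c = 0.9420.
tᵢ = 2h cos θ_c/V₁ ⇒ h = tᵢ·V₁/(2 cos θ_c) = 0.0514·1767/(2·0.9420) = 48.21 m.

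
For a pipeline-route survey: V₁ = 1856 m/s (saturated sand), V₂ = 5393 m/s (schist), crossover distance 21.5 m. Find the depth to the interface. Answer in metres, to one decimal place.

7.5 m

x_cross = 2h·√((V₂+V₁)/(V₂−V₁)) → h = x_cross / (2·√((V₂+V₁)/(V₂−V₁))).
√((V₂+V₁)/(V₂−V₁)) = √((5393+1856)/(5393−1856)) = 1.4316.
h = 21.5 / (2·1.4316) = 7.51 m.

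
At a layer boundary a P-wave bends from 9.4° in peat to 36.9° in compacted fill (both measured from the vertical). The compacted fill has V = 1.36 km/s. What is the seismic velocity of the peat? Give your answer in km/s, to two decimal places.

0.37 km/s

Snell's law: sin 9.4°/V₁ = sin 36.9°/V₂.
V₁ = V₂·sin 9.4°/sin 36.9° = 1.36 × 0.2720 = 0.37 km/s.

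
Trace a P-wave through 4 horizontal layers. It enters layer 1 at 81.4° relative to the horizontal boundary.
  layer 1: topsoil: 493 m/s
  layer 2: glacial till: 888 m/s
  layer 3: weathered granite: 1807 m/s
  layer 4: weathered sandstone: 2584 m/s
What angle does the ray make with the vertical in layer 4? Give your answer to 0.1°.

51.6°

From the normal: θ₁ = 90° − 81.4° = 8.6°.
Snell's law across each interface conserves sin θ / V, so sin θ_4 = V_4·sin θ₁/V₁.
sin θ_4 = 2584 × sin 8.6° / 493 = 0.7838.
θ_4 = arcsin 0.7838 = 51.61°.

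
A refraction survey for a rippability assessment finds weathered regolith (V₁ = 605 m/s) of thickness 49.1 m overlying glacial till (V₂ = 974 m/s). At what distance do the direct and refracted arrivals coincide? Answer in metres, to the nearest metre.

203 m

x_cross = 2h·√((V₂+V₁)/(V₂−V₁)).
(V₂+V₁)/(V₂−V₁) = (974+605)/(974−605) = 4.2791; √ = 2.0686.
x_cross = 2·49.1·2.0686 = 203.14 m.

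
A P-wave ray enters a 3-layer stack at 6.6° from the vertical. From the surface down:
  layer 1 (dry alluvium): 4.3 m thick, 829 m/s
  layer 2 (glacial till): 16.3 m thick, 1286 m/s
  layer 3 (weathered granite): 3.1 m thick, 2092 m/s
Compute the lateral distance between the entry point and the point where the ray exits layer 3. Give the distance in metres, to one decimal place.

Apply Snell's law at each interface; in layer i the horizontal offset is hᵢ·tan θᵢ.
Layer 1: θ = 6.60°; offset = 4.3·tan 6.60° = 0.498 m.
Layer 2: sin θ = 1286·sin 6.6°/829 = 0.1783, θ = 10.27°; offset = 16.3·tan 10.27° = 2.954 m.
Layer 3: sin θ = 2092·sin 6.6°/829 = 0.2900, θ = 16.86°; offset = 3.1·tan 16.86° = 0.940 m.
Total horizontal offset = 4.391 m.

4.4 m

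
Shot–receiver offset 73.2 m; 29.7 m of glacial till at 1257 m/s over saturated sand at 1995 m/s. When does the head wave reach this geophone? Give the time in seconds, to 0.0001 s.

θ_c = arcsin(V₁/V₂) = arcsin(1257/1995) = 39.06°, cos θ_c = 0.7765.
Intercept time tᵢ = 2h cos θ_c / V₁ = 2·29.7·0.7765/1257 = 0.03670 s.
t = x/V₂ + tᵢ = 73.2/1995 + 0.03670 = 0.07339 s.

0.0734 s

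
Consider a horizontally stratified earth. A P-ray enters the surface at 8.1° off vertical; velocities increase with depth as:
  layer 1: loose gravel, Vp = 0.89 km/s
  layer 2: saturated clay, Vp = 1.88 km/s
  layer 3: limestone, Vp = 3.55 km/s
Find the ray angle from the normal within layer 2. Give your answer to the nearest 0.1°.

Snell's law across each interface conserves sin θ / V, so sin θ_2 = V_2·sin θ₁/V₁.
sin θ_2 = 1.88 × sin 8.1° / 0.89 = 0.2976.
θ_2 = arcsin 0.2976 = 17.32°.

17.3°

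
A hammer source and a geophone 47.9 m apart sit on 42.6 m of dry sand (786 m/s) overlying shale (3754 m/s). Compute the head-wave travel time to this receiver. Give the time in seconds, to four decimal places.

θ_c = arcsin(V₁/V₂) = arcsin(786/3754) = 12.09°, cos θ_c = 0.9778.
Intercept time tᵢ = 2h cos θ_c / V₁ = 2·42.6·0.9778/786 = 0.10599 s.
t = x/V₂ + tᵢ = 47.9/3754 + 0.10599 = 0.11875 s.

0.1188 s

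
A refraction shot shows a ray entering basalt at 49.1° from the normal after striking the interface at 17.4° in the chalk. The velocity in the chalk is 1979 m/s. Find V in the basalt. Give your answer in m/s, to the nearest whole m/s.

sin 17.4° = 0.2990; sin 49.1° = 0.7559.
V₂ = V₁·(sin θ₂/sin θ₁) = 1979·(0.7559/0.2990) = 5002.11 m/s.

5002 m/s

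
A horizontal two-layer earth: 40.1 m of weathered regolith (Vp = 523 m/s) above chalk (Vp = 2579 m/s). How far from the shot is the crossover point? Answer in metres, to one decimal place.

x_cross = 2h·√((V₂+V₁)/(V₂−V₁)).
(V₂+V₁)/(V₂−V₁) = (2579+523)/(2579−523) = 1.5088; √ = 1.2283.
x_cross = 2·40.1·1.2283 = 98.51 m.

98.5 m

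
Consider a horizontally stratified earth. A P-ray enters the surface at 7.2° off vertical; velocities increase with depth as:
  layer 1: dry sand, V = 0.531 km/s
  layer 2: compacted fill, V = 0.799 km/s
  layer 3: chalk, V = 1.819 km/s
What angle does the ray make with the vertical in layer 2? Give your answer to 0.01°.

10.87°

Snell's law across each interface conserves sin θ / V, so sin θ_2 = V_2·sin θ₁/V₁.
sin θ_2 = 0.799 × sin 7.2° / 0.531 = 0.1886.
θ_2 = 10.87° from the vertical.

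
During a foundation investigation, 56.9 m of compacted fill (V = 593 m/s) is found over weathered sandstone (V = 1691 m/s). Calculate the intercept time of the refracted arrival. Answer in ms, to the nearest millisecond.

180 ms

tᵢ = 2h·√(V₂²−V₁²)/(V₁V₂).
√(V₂²−V₁²) = √(1691²−593²) = 1583.6 m/s.
tᵢ = 2·56.9·1583.6/(593·1691) = 0.17972 s.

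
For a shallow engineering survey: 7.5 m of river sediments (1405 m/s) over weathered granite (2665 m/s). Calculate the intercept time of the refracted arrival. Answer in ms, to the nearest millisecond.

θ_c = arcsin(V₁/V₂) = arcsin(1405/2665) = 31.82°; cos θ_c = 0.8497.
tᵢ = 2h·cos θ_c / V₁ = 2·7.5·0.8497 / 1405 = 0.00907 s.

9 ms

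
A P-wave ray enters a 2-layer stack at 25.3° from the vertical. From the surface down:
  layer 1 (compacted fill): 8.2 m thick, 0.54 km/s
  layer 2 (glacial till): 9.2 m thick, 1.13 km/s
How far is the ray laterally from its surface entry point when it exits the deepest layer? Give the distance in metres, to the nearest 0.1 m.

22.3 m

Apply Snell's law at each interface; in layer i the horizontal offset is hᵢ·tan θᵢ.
Layer 1: θ = 25.30°; offset = 8.2·tan 25.30° = 3.876 m.
Layer 2: sin θ = 1.13·sin 25.3°/0.54 = 0.8943, θ = 63.42°; offset = 9.2·tan 63.42° = 18.385 m.
Total horizontal offset = 22.262 m.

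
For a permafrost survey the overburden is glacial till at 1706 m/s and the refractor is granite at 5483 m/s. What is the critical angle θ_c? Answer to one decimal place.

18.1°

At critical incidence the refracted ray runs along the interface (θ₂ = 90°), so sin θ_c = V₁/V₂.
θ_c = arcsin(1706/5483) = arcsin 0.3111 = 18.13°.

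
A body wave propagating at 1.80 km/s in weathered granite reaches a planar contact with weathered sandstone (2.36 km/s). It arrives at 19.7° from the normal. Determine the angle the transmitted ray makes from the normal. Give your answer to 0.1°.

Snell's law: sin θ₂ = (V₂/V₁)·sin θ₁ = (2.36/1.80)·sin 19.7° = 0.4420.
θ₂ = sin⁻¹(0.4420) = 26.23° (from vertical).

26.2°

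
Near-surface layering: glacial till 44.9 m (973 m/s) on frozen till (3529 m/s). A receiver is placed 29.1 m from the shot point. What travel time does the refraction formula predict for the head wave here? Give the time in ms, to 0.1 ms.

t = x/V₂ + 2h·√(V₂²−V₁²)/(V₁V₂).
√(V₂²−V₁²) = √(3529²−973²) = 3392.2 m/s; delay term = 2·44.9·3392.2/(973·3529) = 0.08871 s.
t = 29.1/3529 + 0.08871 = 0.09696 s.

97.0 ms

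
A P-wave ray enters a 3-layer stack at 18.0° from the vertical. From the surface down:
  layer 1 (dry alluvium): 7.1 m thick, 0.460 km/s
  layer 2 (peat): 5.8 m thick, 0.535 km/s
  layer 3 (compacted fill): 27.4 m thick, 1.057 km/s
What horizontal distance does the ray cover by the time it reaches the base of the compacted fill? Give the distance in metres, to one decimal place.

Apply Snell's law at each interface; in layer i the horizontal offset is hᵢ·tan θᵢ.
Layer 1: θ = 18.00°; offset = 7.1·tan 18.00° = 2.307 m.
Layer 2: sin θ = 0.535·sin 18.0°/0.460 = 0.3594, θ = 21.06°; offset = 5.8·tan 21.06° = 2.234 m.
Layer 3: sin θ = 1.057·sin 18.0°/0.460 = 0.7101, θ = 45.24°; offset = 27.4·tan 45.24° = 27.631 m.
Total horizontal offset = 32.172 m.

32.2 m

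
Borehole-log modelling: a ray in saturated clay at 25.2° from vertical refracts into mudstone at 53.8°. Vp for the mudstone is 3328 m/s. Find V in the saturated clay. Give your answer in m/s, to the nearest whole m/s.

1756 m/s

Snell's law: sin 25.2°/V₁ = sin 53.8°/V₂.
V₁ = V₂·sin 25.2°/sin 53.8° = 3328 × 0.5276 = 1755.96 m/s.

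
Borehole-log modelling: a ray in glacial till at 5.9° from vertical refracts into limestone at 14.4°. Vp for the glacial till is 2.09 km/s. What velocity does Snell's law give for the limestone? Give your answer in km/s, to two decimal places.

5.06 km/s

Snell's law: sin 5.9°/V₁ = sin 14.4°/V₂.
V₂ = V₁·sin 14.4°/sin 5.9° = 2.09 × 2.4193 = 5.06 km/s.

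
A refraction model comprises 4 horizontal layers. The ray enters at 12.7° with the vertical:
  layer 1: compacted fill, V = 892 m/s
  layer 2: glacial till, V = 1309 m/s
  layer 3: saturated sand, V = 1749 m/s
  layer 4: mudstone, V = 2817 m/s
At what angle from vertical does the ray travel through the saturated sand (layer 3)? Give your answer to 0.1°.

Ray parameter p = sin 12.7° / 892 = 2.4646e-04 s/m.
sin θ_3 = p·V_3 = 2.4646e-04 × 1749 = 0.4311.
θ_3 = 25.54° from the vertical.

25.5°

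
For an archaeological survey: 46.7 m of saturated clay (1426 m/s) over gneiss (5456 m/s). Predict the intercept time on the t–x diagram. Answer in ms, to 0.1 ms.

63.2 ms

θ_c = arcsin(V₁/V₂) = arcsin(1426/5456) = 15.15°; cos θ_c = 0.9652.
tᵢ = 2h·cos θ_c / V₁ = 2·46.7·0.9652 / 1426 = 0.06322 s.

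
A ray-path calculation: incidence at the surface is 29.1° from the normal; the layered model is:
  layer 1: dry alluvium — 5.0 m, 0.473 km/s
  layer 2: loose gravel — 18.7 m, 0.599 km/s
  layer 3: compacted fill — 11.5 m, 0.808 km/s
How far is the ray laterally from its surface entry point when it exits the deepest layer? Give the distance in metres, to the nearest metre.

35 m

Apply Snell's law at each interface; in layer i the horizontal offset is hᵢ·tan θᵢ.
Layer 1: θ = 29.10°; offset = 5.0·tan 29.10° = 2.783 m.
Layer 2: sin θ = 0.599·sin 29.1°/0.473 = 0.6159, θ = 38.02°; offset = 18.7·tan 38.02° = 14.619 m.
Layer 3: sin θ = 0.808·sin 29.1°/0.473 = 0.8308, θ = 56.18°; offset = 11.5·tan 56.18° = 17.165 m.
Total horizontal offset = 34.567 m.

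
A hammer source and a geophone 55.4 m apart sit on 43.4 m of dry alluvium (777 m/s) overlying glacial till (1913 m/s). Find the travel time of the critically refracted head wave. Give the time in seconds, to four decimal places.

0.1310 s

t = x/V₂ + 2h·√(V₂²−V₁²)/(V₁V₂).
√(V₂²−V₁²) = √(1913²−777²) = 1748.1 m/s; delay term = 2·43.4·1748.1/(777·1913) = 0.10208 s.
t = 55.4/1913 + 0.10208 = 0.13104 s.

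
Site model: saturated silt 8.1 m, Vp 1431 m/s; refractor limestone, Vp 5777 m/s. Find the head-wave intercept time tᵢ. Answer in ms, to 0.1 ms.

tᵢ = 2h·√(V₂²−V₁²)/(V₁V₂).
√(V₂²−V₁²) = √(5777²−1431²) = 5597.0 m/s.
tᵢ = 2·8.1·5597.0/(1431·5777) = 0.01097 s.

11.0 ms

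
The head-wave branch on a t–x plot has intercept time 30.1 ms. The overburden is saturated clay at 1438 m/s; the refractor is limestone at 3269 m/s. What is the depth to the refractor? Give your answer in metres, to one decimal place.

h = tᵢ·V₁·V₂ / (2·√(V₂²−V₁²)).
√(V₂²−V₁²) = √(3269² − 1438²) = 2935.7 m/s.
h = 0.0301 s × 1438 × 3269 / (2 × 2935.7) = 24.10 m.

24.1 m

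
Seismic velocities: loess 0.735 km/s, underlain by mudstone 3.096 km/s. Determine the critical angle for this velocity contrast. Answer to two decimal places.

13.73°

At critical incidence the refracted ray runs along the interface (θ₂ = 90°), so sin θ_c = V₁/V₂.
θ_c = arcsin(0.735/3.096) = arcsin 0.2374 = 13.73°.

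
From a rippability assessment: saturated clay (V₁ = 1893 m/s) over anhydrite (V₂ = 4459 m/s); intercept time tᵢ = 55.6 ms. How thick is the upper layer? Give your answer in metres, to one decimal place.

h = tᵢ·V₁·V₂ / (2·√(V₂²−V₁²)).
√(V₂²−V₁²) = √(4459² − 1893²) = 4037.2 m/s.
h = 0.0556 s × 1893 × 4459 / (2 × 4037.2) = 58.12 m.

58.1 m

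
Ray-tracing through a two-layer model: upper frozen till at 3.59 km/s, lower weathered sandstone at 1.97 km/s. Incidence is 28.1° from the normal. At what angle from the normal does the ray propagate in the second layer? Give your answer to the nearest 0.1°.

sin θ₁/V₁ = sin θ₂/V₂ ⇒ sin θ₂ = 1.97·sin 28.1°/3.59 = 1.97·0.4710/3.59 = 0.2585.
θ₂ = sin⁻¹(0.2585) = 14.98° (from vertical).

15.0°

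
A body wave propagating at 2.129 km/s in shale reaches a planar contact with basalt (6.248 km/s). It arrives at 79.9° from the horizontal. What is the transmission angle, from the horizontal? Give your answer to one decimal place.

Angle from the normal: 90° − 79.9° = 10.1°.
Snell's law: sin θ₂ = (V₂/V₁)·sin θ₁ = (6.248/2.129)·sin 10.1° = 0.5147.
θ₂ = arcsin 0.5147 = 30.97° from the normal.
From the interface: 90° − 30.97° = 59.03°.

59.0°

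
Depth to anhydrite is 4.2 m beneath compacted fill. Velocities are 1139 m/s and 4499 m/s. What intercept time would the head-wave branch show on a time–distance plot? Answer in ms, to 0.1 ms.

θ_c = arcsin(V₁/V₂) = arcsin(1139/4499) = 14.67°; cos θ_c = 0.9674.
tᵢ = 2h·cos θ_c / V₁ = 2·4.2·0.9674 / 1139 = 0.00713 s.

7.1 ms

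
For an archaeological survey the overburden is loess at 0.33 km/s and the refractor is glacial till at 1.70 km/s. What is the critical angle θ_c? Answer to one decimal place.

11.2°

At critical incidence the refracted ray runs along the interface (θ₂ = 90°), so sin θ_c = V₁/V₂.
θ_c = arcsin(0.33/1.70) = arcsin 0.1941 = 11.19°.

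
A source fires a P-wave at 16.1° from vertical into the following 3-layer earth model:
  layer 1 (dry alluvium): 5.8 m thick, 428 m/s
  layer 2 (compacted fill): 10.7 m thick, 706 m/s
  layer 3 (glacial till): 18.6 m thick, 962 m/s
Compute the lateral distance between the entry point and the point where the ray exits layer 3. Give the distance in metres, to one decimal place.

22.0 m

Apply Snell's law at each interface; in layer i the horizontal offset is hᵢ·tan θᵢ.
Layer 1: θ = 16.10°; offset = 5.8·tan 16.10° = 1.674 m.
Layer 2: sin θ = 706·sin 16.1°/428 = 0.4574, θ = 27.22°; offset = 10.7·tan 27.22° = 5.504 m.
Layer 3: sin θ = 962·sin 16.1°/428 = 0.6233, θ = 38.56°; offset = 18.6·tan 38.56° = 14.826 m.
Summing the layer offsets gives 22.004 m.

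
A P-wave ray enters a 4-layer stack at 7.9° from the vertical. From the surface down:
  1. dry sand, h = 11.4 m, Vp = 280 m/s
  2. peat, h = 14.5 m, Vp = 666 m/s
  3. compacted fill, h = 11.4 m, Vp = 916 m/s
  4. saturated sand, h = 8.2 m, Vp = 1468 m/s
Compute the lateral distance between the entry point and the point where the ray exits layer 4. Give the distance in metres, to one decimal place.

20.9 m

Apply Snell's law at each interface; in layer i the horizontal offset is hᵢ·tan θᵢ.
Layer 1: θ = 7.90°; offset = 11.4·tan 7.90° = 1.582 m.
Layer 2: sin θ = 666·sin 7.9°/280 = 0.3269, θ = 19.08°; offset = 14.5·tan 19.08° = 5.016 m.
Layer 3: sin θ = 916·sin 7.9°/280 = 0.4496, θ = 26.72°; offset = 11.4·tan 26.72° = 5.739 m.
Layer 4: sin θ = 1468·sin 7.9°/280 = 0.7206, θ = 46.10°; offset = 8.2·tan 46.10° = 8.522 m.
Total horizontal offset = 20.859 m.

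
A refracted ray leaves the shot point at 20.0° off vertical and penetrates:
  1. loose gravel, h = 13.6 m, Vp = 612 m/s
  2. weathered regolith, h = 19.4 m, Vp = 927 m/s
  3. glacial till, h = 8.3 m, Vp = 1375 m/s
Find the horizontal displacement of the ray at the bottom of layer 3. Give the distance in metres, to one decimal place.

26.7 m

p = sin θ₁/V₁ = sin 20.0°/612 = 5.5886e-04 s/m is conserved through the stack.
Layer 1: θ = 20.00°; offset = 13.6·tan 20.00° = 4.950 m.
Layer 2: sin θ = p·927 = 0.5181 → θ = 31.20°; offset = 19.4·tan 31.20° = 11.750 m.
Layer 3: sin θ = p·1375 = 0.7684 → θ = 50.21°; offset = 8.3·tan 50.21° = 9.967 m.
Summing the layer offsets gives 26.667 m.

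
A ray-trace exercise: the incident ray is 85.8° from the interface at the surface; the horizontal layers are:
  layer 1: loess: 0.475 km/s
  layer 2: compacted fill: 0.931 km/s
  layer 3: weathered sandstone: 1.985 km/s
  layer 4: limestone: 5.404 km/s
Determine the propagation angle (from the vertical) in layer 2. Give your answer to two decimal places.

8.25°

From the normal: θ₁ = 90° − 85.8° = 4.2°.
Snell's law across each interface conserves sin θ / V, so sin θ_2 = V_2·sin θ₁/V₁.
sin θ_2 = 0.931 × sin 4.2° / 0.475 = 0.1435.
θ_2 = 8.25° from the vertical.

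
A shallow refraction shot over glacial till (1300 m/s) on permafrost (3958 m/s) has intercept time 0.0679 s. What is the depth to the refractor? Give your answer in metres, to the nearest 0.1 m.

h = tᵢ·V₁·V₂ / (2·√(V₂²−V₁²)).
√(V₂²−V₁²) = √(3958² − 1300²) = 3738.4 m/s.
h = 0.0679 s × 1300 × 3958 / (2 × 3738.4) = 46.73 m.

46.7 m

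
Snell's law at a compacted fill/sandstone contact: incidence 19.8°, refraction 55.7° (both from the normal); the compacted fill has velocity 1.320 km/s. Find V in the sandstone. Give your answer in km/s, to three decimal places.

3.219 km/s

Snell's law: sin 19.8°/V₁ = sin 55.7°/V₂.
V₂ = V₁·sin 55.7°/sin 19.8° = 1.320 × 2.4388 = 3.219 km/s.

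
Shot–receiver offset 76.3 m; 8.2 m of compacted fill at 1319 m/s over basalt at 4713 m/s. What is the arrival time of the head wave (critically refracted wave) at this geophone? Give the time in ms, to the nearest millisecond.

t = x/V₂ + 2h·√(V₂²−V₁²)/(V₁V₂).
√(V₂²−V₁²) = √(4713²−1319²) = 4524.7 m/s; delay term = 2·8.2·4524.7/(1319·4713) = 0.01194 s.
t = 76.3/4713 + 0.01194 = 0.02813 s.

28 ms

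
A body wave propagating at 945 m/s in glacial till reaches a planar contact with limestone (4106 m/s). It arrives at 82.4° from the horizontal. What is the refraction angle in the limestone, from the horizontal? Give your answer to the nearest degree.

55°

Convert to the normal: θ₁ = 90° − 82.4° = 7.6°.
sin θ₁/V₁ = sin θ₂/V₂ ⇒ sin θ₂ = 4106·sin 7.6°/945 = 4106·0.1323/945 = 0.5747.
θ₂ = sin⁻¹(0.5747) = 35.08° (from vertical).
From the interface: 90° − 35.08° = 54.92°.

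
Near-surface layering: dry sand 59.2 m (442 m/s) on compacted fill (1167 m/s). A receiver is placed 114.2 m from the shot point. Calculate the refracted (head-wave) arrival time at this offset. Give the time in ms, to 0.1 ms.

345.8 ms

t = x/V₂ + 2h·√(V₂²−V₁²)/(V₁V₂).
√(V₂²−V₁²) = √(1167²−442²) = 1080.1 m/s; delay term = 2·59.2·1080.1/(442·1167) = 0.24792 s.
t = 114.2/1167 + 0.24792 = 0.34577 s.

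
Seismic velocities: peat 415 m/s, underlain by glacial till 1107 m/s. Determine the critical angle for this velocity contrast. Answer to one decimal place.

Critical incidence: sin θ_c = V₁/V₂ = 415/1107 = 0.3749.
θ_c = arcsin 0.3749 = 22.02°.

22.0°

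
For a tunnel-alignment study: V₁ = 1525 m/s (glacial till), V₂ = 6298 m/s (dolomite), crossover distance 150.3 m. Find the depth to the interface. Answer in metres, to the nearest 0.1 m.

h = (x_cross/2)·√((V₂−V₁)/(V₂+V₁)).
(V₂−V₁)/(V₂+V₁) = (6298−1525)/(6298+1525) = 0.6101; √ = 0.7811.
h = (150.3/2)·0.7811 = 58.70 m.

58.7 m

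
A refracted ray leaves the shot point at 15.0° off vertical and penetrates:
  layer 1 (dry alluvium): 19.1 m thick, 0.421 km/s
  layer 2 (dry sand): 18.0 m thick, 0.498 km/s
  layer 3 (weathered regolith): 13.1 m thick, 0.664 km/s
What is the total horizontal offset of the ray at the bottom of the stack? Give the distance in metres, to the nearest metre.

17 m

Ray parameter p = sin 15.0° / 0.421 km/s = 6.1477e-01 s/km.
Layer 1: θ = 15.00°; offset = 19.1·tan 15.00° = 5.118 m.
Layer 2: sin θ = p·0.498 = 0.3062 → θ = 17.83°; offset = 18.0·tan 17.83° = 5.789 m.
Layer 3: sin θ = p·0.664 = 0.4082 → θ = 24.09°; offset = 13.1·tan 24.09° = 5.858 m.
Σ offsets = 16.764 m.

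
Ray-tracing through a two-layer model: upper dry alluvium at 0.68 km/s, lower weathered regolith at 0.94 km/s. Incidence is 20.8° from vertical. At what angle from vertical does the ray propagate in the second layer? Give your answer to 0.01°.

Snell's law: sin θ₂ = (V₂/V₁)·sin θ₁ = (0.94/0.68)·sin 20.8° = 0.4909.
θ₂ = arcsin 0.4909 = 29.40° from the normal.

29.40°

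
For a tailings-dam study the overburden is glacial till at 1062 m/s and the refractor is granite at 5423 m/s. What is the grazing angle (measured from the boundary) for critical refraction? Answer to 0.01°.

78.71°

At critical incidence the refracted ray runs along the interface (θ₂ = 90°), so sin θ_c = V₁/V₂.
θ_c = arcsin(1062/5423) = arcsin 0.1958 = 11.29°.
Measured from the interface: 90° − 11.29° = 78.71°.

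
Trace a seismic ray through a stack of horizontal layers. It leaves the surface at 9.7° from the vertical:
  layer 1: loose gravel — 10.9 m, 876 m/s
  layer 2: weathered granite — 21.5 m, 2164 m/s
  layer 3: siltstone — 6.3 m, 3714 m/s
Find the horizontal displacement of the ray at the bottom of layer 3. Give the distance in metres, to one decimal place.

18.1 m

Ray parameter p = sin 9.7° / 876 m/s = 1.9234e-04 s/m.
Layer 1: θ = 9.70°; offset = 10.9·tan 9.70° = 1.863 m.
Layer 2: sin θ = p·2164 = 0.4162 → θ = 24.60°; offset = 21.5·tan 24.60° = 9.842 m.
Layer 3: sin θ = p·3714 = 0.7143 → θ = 45.59°; offset = 6.3·tan 45.59° = 6.431 m.
Σ offsets = 18.136 m.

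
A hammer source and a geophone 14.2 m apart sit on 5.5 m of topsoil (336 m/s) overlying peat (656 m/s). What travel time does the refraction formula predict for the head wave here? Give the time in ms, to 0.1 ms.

θ_c = arcsin(V₁/V₂) = arcsin(336/656) = 30.81°, cos θ_c = 0.8589.
Intercept time tᵢ = 2h cos θ_c / V₁ = 2·5.5·0.8589/336 = 0.02812 s.
t = x/V₂ + tᵢ = 14.2/656 + 0.02812 = 0.04976 s.

49.8 ms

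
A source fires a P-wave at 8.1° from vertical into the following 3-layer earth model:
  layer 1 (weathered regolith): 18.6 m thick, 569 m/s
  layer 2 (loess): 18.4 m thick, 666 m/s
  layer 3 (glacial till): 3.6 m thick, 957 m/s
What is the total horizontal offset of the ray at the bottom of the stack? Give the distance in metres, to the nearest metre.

Apply Snell's law at each interface; in layer i the horizontal offset is hᵢ·tan θᵢ.
Layer 1: θ = 8.10°; offset = 18.6·tan 8.10° = 2.647 m.
Layer 2: sin θ = 666·sin 8.1°/569 = 0.1649, θ = 9.49°; offset = 18.4·tan 9.49° = 3.077 m.
Layer 3: sin θ = 957·sin 8.1°/569 = 0.2370, θ = 13.71°; offset = 3.6·tan 13.71° = 0.878 m.
Summing the layer offsets gives 6.602 m.

7 m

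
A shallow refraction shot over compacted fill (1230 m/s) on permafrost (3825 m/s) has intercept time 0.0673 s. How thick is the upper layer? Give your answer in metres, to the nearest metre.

θ_c = arcsin(1230/3825) = 18.76°; cos θ_c = 0.9469.
tᵢ = 2h cos θ_c/V₁ ⇒ h = tᵢ·V₁/(2 cos θ_c) = 0.0673·1230/(2·0.9469) = 43.71 m.

44 m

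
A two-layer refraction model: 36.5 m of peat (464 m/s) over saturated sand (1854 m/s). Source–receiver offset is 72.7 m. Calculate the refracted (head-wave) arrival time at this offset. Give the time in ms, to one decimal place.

t = x/V₂ + 2h·√(V₂²−V₁²)/(V₁V₂).
√(V₂²−V₁²) = √(1854²−464²) = 1795.0 m/s; delay term = 2·36.5·1795.0/(464·1854) = 0.15232 s.
t = 72.7/1854 + 0.15232 = 0.19153 s.

191.5 ms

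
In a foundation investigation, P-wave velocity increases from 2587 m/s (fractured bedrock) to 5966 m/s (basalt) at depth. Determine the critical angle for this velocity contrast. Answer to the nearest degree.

At critical incidence the refracted ray runs along the interface (θ₂ = 90°), so sin θ_c = V₁/V₂.
θ_c = arcsin(2587/5966) = arcsin 0.4336 = 25.70°.

26°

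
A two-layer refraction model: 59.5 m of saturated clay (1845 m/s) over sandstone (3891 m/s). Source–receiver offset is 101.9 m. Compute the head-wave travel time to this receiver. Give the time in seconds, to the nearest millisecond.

0.083 s

θ_c = arcsin(V₁/V₂) = arcsin(1845/3891) = 28.31°, cos θ_c = 0.8804.
Intercept time tᵢ = 2h cos θ_c / V₁ = 2·59.5·0.8804/1845 = 0.05679 s.
t = x/V₂ + tᵢ = 101.9/3891 + 0.05679 = 0.08298 s.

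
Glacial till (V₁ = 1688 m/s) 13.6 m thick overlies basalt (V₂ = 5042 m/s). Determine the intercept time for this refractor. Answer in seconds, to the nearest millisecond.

tᵢ = 2h·√(V₂²−V₁²)/(V₁V₂).
√(V₂²−V₁²) = √(5042²−1688²) = 4751.0 m/s.
tᵢ = 2·13.6·4751.0/(1688·5042) = 0.01518 s.

0.015 s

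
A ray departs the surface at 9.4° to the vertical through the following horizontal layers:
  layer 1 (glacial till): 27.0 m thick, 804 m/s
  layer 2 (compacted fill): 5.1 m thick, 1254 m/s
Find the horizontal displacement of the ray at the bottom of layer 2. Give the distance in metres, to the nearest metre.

6 m

Apply Snell's law at each interface; in layer i the horizontal offset is hᵢ·tan θᵢ.
Layer 1: θ = 9.40°; offset = 27.0·tan 9.40° = 4.470 m.
Layer 2: sin θ = 1254·sin 9.4°/804 = 0.2547, θ = 14.76°; offset = 5.1·tan 14.76° = 1.343 m.
Total horizontal offset = 5.813 m.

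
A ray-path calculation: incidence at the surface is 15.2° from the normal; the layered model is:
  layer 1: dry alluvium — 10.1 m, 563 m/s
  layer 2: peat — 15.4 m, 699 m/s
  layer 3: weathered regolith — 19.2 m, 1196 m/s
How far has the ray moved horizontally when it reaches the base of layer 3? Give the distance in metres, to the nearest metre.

21 m

p = sin θ₁/V₁ = sin 15.2°/563 = 4.6570e-04 s/m is conserved through the stack.
Layer 1: θ = 15.20°; offset = 10.1·tan 15.20° = 2.744 m.
Layer 2: sin θ = p·699 = 0.3255 → θ = 19.00°; offset = 15.4·tan 19.00° = 5.302 m.
Layer 3: sin θ = p·1196 = 0.5570 → θ = 33.85°; offset = 19.2·tan 33.85° = 12.876 m.
Σ offsets = 20.922 m.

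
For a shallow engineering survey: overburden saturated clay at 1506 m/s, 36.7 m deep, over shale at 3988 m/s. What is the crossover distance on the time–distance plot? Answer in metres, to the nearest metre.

θ_c = arcsin(1506/3988) = 22.19°, so cos θ_c = 0.9260 and tᵢ = 2h cos θ_c/V₁ = 0.0451 s.
At crossover x/V₁ = x/V₂ + tᵢ ⇒ x = tᵢ/(1/V₁ − 1/V₂) = 0.04513/(6.6401e-04 − 2.5075e-04) = 109.20 m.

109 m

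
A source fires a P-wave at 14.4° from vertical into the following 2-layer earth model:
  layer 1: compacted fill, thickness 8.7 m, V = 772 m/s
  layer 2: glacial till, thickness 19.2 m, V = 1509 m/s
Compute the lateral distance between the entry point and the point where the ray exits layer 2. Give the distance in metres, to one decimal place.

Apply Snell's law at each interface; in layer i the horizontal offset is hᵢ·tan θᵢ.
Layer 1: θ = 14.40°; offset = 8.7·tan 14.40° = 2.234 m.
Layer 2: sin θ = 1509·sin 14.4°/772 = 0.4861, θ = 29.08°; offset = 19.2·tan 29.08° = 10.680 m.
Total horizontal offset = 12.914 m.

12.9 m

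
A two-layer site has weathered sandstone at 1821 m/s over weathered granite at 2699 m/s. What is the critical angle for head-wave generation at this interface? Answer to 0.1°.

Critical incidence: sin θ_c = V₁/V₂ = 1821/2699 = 0.6747.
θ_c = arcsin 0.6747 = 42.43°.

42.4°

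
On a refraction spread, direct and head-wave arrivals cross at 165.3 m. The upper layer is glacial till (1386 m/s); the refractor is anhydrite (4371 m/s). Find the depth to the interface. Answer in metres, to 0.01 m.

x_cross = 2h·√((V₂+V₁)/(V₂−V₁)) → h = x_cross / (2·√((V₂+V₁)/(V₂−V₁))).
√((V₂+V₁)/(V₂−V₁)) = √((4371+1386)/(4371−1386)) = 1.3888.
h = 165.3 / (2·1.3888) = 59.51 m.

59.51 m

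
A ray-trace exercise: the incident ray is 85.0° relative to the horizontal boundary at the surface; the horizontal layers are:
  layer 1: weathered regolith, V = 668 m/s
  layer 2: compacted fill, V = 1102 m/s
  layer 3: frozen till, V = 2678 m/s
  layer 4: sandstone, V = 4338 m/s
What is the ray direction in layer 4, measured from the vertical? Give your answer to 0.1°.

34.5°

From the normal: θ₁ = 90° − 85.0° = 5.0°.
Ray parameter p = sin 5.0° / 668 = 1.3047e-04 s/m.
sin θ_4 = p·V_4 = 1.3047e-04 × 4338 = 0.5660.
θ_4 = arcsin 0.5660 = 34.47°.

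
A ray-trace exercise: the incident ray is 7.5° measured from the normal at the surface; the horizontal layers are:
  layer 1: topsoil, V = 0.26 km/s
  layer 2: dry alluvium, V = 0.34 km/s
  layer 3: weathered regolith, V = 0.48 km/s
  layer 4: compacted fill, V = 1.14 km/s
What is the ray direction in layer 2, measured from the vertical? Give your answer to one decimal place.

Ray parameter p = sin 7.5° / 0.26 = 5.0202e-01 s/km.
sin θ_2 = p·V_2 = 5.0202e-01 × 0.34 = 0.1707.
θ_2 = arcsin 0.1707 = 9.83°.

9.8°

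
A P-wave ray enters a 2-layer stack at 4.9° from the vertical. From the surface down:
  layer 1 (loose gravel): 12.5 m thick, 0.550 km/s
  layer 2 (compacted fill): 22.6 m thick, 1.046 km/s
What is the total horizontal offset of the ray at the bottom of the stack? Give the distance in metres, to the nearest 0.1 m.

4.8 m

Apply Snell's law at each interface; in layer i the horizontal offset is hᵢ·tan θᵢ.
Layer 1: θ = 4.90°; offset = 12.5·tan 4.90° = 1.072 m.
Layer 2: sin θ = 1.046·sin 4.9°/0.550 = 0.1624, θ = 9.35°; offset = 22.6·tan 9.35° = 3.721 m.
Σ offsets = 4.792 m.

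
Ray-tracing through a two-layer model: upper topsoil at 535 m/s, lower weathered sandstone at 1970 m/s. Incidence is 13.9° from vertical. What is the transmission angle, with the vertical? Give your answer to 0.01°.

Snell's law: sin θ₂ = (V₂/V₁)·sin θ₁ = (1970/535)·sin 13.9° = 0.8846.
θ₂ = sin⁻¹(0.8846) = 62.20° (from vertical).

62.20°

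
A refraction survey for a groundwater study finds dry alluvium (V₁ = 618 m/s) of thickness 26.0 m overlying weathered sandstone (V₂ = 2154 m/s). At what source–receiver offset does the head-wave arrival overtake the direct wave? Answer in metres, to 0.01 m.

x_cross = 2h·√((V₂+V₁)/(V₂−V₁)).
(V₂+V₁)/(V₂−V₁) = (2154+618)/(2154−618) = 1.8047; √ = 1.3434.
x_cross = 2·26.0·1.3434 = 69.86 m.

69.86 m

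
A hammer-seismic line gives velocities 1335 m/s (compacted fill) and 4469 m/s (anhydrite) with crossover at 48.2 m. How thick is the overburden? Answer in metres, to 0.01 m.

17.71 m

x_cross = 2h·√((V₂+V₁)/(V₂−V₁)) → h = x_cross / (2·√((V₂+V₁)/(V₂−V₁))).
√((V₂+V₁)/(V₂−V₁)) = √((4469+1335)/(4469−1335)) = 1.3609.
h = 48.2 / (2·1.3609) = 17.71 m.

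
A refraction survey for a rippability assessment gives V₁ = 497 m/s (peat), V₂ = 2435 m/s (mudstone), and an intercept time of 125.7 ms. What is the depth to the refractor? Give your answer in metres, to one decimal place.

θ_c = arcsin(497/2435) = 11.78°; cos θ_c = 0.9789.
tᵢ = 2h cos θ_c/V₁ ⇒ h = tᵢ·V₁/(2 cos θ_c) = 0.1257·497/(2·0.9789) = 31.91 m.

31.9 m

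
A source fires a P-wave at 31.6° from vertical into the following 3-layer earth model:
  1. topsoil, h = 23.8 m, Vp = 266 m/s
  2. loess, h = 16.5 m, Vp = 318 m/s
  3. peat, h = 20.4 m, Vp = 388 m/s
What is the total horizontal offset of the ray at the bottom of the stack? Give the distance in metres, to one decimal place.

52.1 m

Apply Snell's law at each interface; in layer i the horizontal offset is hᵢ·tan θᵢ.
Layer 1: θ = 31.60°; offset = 23.8·tan 31.60° = 14.642 m.
Layer 2: sin θ = 318·sin 31.6°/266 = 0.6264, θ = 38.79°; offset = 16.5·tan 38.79° = 13.260 m.
Layer 3: sin θ = 388·sin 31.6°/266 = 0.7643, θ = 49.85°; offset = 20.4·tan 49.85° = 24.179 m.
Total horizontal offset = 52.081 m.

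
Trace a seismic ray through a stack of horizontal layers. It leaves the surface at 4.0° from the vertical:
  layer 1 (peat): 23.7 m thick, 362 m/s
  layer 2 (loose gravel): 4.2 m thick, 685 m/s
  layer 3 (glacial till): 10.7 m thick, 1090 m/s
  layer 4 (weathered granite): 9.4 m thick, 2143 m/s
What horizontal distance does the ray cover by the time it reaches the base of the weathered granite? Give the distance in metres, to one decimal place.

8.8 m

p = sin θ₁/V₁ = sin 4.0°/362 = 1.9270e-04 s/m is conserved through the stack.
Layer 1: θ = 4.00°; offset = 23.7·tan 4.00° = 1.657 m.
Layer 2: sin θ = p·685 = 0.1320 → θ = 7.59°; offset = 4.2·tan 7.59° = 0.559 m.
Layer 3: sin θ = p·1090 = 0.2100 → θ = 12.12°; offset = 10.7·tan 12.12° = 2.299 m.
Layer 4: sin θ = p·2143 = 0.4130 → θ = 24.39°; offset = 9.4·tan 24.39° = 4.262 m.
Σ offsets = 8.777 m.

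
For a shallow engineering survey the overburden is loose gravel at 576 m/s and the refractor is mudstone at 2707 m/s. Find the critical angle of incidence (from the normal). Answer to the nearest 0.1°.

Critical incidence: sin θ_c = V₁/V₂ = 576/2707 = 0.2128.
θ_c = arcsin 0.2128 = 12.29°.

12.3°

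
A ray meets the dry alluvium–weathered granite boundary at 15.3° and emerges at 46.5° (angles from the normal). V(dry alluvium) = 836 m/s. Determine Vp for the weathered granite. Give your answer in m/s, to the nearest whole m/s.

2298 m/s

Snell's law: sin 15.3°/V₁ = sin 46.5°/V₂.
V₂ = V₁·sin 46.5°/sin 15.3° = 836 × 2.7490 = 2298.12 m/s.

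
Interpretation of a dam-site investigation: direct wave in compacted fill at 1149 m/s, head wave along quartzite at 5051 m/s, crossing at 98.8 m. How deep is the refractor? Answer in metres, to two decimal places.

39.19 m

x_cross = 2h·√((V₂+V₁)/(V₂−V₁)) → h = x_cross / (2·√((V₂+V₁)/(V₂−V₁))).
√((V₂+V₁)/(V₂−V₁)) = √((5051+1149)/(5051−1149)) = 1.2605.
h = 98.8 / (2·1.2605) = 39.19 m.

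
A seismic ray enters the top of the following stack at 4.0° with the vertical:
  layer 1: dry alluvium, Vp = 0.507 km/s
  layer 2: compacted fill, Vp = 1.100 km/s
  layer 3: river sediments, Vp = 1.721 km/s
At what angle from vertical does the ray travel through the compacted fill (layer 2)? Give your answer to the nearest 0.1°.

Snell's law across each interface conserves sin θ / V, so sin θ_2 = V_2·sin θ₁/V₁.
sin θ_2 = 1.100 × sin 4.0° / 0.507 = 0.1513.
θ_2 = 8.70° from the vertical.

8.7°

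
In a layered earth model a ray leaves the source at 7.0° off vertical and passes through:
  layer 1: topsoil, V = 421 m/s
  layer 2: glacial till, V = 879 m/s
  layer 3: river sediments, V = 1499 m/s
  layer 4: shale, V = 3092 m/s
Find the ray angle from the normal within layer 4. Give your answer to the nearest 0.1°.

Snell's law across each interface conserves sin θ / V, so sin θ_4 = V_4·sin θ₁/V₁.
sin θ_4 = 3092 × sin 7.0° / 421 = 0.8951.
θ_4 = 63.52° from the vertical.

63.5°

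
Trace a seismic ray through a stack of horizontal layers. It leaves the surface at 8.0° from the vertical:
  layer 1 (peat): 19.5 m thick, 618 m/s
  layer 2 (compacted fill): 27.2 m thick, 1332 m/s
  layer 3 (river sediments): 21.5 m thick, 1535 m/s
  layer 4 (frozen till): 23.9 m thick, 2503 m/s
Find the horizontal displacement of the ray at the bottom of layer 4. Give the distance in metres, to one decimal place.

Apply Snell's law at each interface; in layer i the horizontal offset is hᵢ·tan θᵢ.
Layer 1: θ = 8.00°; offset = 19.5·tan 8.00° = 2.741 m.
Layer 2: sin θ = 1332·sin 8.0°/618 = 0.3000, θ = 17.46°; offset = 27.2·tan 17.46° = 8.553 m.
Layer 3: sin θ = 1535·sin 8.0°/618 = 0.3457, θ = 20.22°; offset = 21.5·tan 20.22° = 7.920 m.
Layer 4: sin θ = 2503·sin 8.0°/618 = 0.5637, θ = 34.31°; offset = 23.9·tan 34.31° = 16.310 m.
Total horizontal offset = 35.524 m.

35.5 m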